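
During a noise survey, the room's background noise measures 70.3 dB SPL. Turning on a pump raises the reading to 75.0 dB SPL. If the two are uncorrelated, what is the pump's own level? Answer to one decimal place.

73.2 dB SPL

Subtract intensities: L_src = 10·log₁₀(10^(L_total/10) − 10^(L_bg/10)).
L_src = 10·log₁₀(10^(75.0/10) − 10^(70.3/10)) = 10·log₁₀(20910000) = 73.2 dB SPL.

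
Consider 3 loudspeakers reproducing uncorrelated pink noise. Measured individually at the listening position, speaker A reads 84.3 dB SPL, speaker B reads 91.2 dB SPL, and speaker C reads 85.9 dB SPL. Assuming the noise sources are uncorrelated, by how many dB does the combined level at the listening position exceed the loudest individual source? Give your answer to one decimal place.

1.8 dB

Add the sources as powers (linear), then convert back to dB:
L_total = 10·log₁₀(10^(84.3/10) + 10^(91.2/10) + 10^(85.9/10)) = 92.96 dB SPL.
Excess over the loudest (91.2 dB): 92.96 − 91.2 = 1.8 dB.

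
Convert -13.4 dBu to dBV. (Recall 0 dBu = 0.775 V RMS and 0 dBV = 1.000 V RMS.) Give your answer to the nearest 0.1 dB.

-15.6 dBV

The offset between the scales is 20·log₁₀(0.775/1.000) = −2.214 dB.
So dBV = -13.4 − 2.214 = -15.6 dBV.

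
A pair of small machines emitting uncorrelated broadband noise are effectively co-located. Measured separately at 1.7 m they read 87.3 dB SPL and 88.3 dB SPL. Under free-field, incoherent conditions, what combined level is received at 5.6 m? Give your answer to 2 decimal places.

Combined at 1.7 m: 10·log₁₀(10^(87.3/10)+10^(88.3/10)) = 90.839 dB SPL.
Then apply −20·log₁₀(5.6/1.7) = -10.355 dB → 80.48 dB SPL.

80.48 dB SPL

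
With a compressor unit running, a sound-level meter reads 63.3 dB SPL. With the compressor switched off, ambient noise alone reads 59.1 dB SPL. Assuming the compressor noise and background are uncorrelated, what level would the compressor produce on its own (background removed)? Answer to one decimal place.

61.2 dB SPL

Background correction is a power subtraction:
L_src = 10·log₁₀(10^(63.3/10) − 10^(59.1/10)) = 10·log₁₀(1325000) = 61.2 dB SPL.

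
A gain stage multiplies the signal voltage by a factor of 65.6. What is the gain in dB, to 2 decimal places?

36.34 dB

Voltage ratio → dB uses the 20·log₁₀ form:
20·log₁₀(65.6) = 36.34 dB.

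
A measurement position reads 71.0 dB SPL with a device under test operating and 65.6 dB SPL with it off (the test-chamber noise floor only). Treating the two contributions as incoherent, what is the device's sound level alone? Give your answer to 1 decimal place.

69.5 dB SPL

Background correction is a power subtraction:
L_src = 10·log₁₀(10^(71.0/10) − 10^(65.6/10)) = 10·log₁₀(8958000) = 69.5 dB SPL.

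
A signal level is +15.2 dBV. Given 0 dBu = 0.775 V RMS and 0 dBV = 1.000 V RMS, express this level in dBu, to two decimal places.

+17.41 dBu

The offset between the scales is 20·log₁₀(0.775/1.000) = −2.214 dB.
So dBu = +15.2 + 2.214 = +17.41 dBu.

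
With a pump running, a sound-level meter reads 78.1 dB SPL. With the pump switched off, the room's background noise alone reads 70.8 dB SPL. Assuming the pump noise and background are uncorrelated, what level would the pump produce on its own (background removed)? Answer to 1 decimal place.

77.2 dB SPL

Remove the background by subtracting linear intensities:
L_src = 10·log₁₀(10^(78.1/10) − 10^(70.8/10)) = 10·log₁₀(52540000) = 77.2 dB SPL.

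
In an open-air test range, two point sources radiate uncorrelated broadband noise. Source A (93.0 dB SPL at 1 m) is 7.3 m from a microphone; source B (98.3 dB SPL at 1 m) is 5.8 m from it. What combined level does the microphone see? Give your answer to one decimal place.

83.8 dB SPL

At the listener: L_A = 93.0 − 20·log₁₀(7.3) = 75.73 dB; L_B = 98.3 − 20·log₁₀(5.8) = 83.03 dB.
Combined: 10·log₁₀(10^(75.73/10)+10^(83.03/10)) = 83.8 dB SPL.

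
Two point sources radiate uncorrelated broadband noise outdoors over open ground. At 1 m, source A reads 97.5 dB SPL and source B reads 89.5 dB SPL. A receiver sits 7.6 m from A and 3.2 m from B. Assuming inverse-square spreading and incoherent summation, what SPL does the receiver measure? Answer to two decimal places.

At the listener: L_A = 97.5 − 20·log₁₀(7.6) = 79.884 dB; L_B = 89.5 − 20·log₁₀(3.2) = 79.397 dB.
Combined: 10·log₁₀(10^(79.884/10)+10^(79.397/10)) = 82.66 dB SPL.

82.66 dB SPL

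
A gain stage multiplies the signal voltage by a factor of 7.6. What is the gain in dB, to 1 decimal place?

Voltage ratio → dB uses the 20·log₁₀ form:
20·log₁₀(7.6) = 17.6 dB.

17.6 dB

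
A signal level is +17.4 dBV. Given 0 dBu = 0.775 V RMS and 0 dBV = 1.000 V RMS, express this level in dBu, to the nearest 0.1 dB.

The offset between the scales is 20·log₁₀(0.775/1.000) = −2.214 dB.
So dBu = +17.4 + 2.214 = +19.6 dBu.

+19.6 dBu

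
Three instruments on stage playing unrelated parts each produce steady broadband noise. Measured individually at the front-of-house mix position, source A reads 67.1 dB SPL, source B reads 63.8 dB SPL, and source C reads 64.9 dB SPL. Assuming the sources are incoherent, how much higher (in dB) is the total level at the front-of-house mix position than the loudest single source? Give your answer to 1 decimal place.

3.2 dB

Uncorrelated sources add in intensity (power), not in dB.
L_total = 10·log₁₀(10^(67.1/10) + 10^(63.8/10) + 10^(64.9/10)) = 70.26 dB SPL.
Excess over the loudest (67.1 dB): 70.26 − 67.1 = 3.2 dB.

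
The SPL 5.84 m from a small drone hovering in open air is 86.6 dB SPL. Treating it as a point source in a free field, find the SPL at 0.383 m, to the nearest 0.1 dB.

Free-field point source: level drops by 20·log₁₀ of the distance ratio.
ΔL = −20·log₁₀(0.383/5.84) = 23.66 dB, so L₂ = 86.6 + (23.66) = 110.3 dB SPL.

110.3 dB SPL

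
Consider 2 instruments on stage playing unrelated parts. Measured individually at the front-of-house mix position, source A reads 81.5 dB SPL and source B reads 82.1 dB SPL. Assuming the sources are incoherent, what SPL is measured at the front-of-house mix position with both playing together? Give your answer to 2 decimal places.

Uncorrelated sources add in intensity (power), not in dB.
L_total = 10·log₁₀(10^(81.5/10) + 10^(82.1/10)) = 10·log₁₀(303400000) = 84.82 dB SPL.

84.82 dB SPL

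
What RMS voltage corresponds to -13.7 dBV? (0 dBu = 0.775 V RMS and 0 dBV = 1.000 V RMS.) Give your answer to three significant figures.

0.207 V

V = 1.000 V × 10^(-13.7/20).
= 1.000 × 0.2065 = 0.207 V.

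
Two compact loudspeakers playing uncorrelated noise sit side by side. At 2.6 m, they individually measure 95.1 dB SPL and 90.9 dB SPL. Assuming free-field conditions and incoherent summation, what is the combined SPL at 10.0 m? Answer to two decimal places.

Combined at 2.6 m: 10·log₁₀(10^(95.1/10)+10^(90.9/10)) = 96.499 dB SPL.
Then apply −20·log₁₀(10.0/2.6) = -11.701 dB → 84.80 dB SPL.

84.80 dB SPL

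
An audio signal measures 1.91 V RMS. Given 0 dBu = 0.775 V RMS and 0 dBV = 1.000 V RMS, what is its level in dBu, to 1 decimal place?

+7.8 dBu

dBu = 20·log₁₀(V / 0.775 V).
20·log₁₀(1.91/0.775) = +7.8 dBu.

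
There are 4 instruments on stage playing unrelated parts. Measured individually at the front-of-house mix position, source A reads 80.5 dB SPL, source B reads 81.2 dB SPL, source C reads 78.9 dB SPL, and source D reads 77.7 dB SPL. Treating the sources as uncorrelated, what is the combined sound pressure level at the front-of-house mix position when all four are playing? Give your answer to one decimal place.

85.8 dB SPL

Uncorrelated sources add in intensity (power), not in dB.
L_total = 10·log₁₀(10^(80.5/10) + 10^(81.2/10) + 10^(78.9/10) + 10^(77.7/10)) = 10·log₁₀(380500000) = 85.8 dB SPL.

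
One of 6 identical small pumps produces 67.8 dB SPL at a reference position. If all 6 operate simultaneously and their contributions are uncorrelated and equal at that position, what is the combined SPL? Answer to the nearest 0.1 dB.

75.6 dB SPL

6 equal incoherent sources raise the level by 10·log₁₀(6) = 7.78 dB.
L_total = 67.8 + 7.78 = 75.6 dB SPL.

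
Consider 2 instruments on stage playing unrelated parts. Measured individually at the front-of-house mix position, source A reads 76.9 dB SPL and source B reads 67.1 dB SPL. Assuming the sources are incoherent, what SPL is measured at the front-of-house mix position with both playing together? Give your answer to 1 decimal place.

Incoherent sources sum as intensities:
L_total = 10·log₁₀(10^(76.9/10) + 10^(67.1/10)) = 10·log₁₀(54110000) = 77.3 dB SPL.

77.3 dB SPL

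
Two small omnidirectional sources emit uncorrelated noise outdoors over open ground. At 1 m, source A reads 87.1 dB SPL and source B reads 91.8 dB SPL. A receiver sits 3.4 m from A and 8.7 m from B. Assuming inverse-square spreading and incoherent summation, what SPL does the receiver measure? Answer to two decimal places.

78.09 dB SPL

At the listener: L_A = 87.1 − 20·log₁₀(3.4) = 76.470 dB; L_B = 91.8 − 20·log₁₀(8.7) = 73.010 dB.
Combined: 10·log₁₀(10^(76.470/10)+10^(73.010/10)) = 78.09 dB SPL.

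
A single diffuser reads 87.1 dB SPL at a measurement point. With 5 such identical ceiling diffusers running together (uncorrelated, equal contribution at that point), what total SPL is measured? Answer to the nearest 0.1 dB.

5 equal incoherent sources raise the level by 10·log₁₀(5) = 6.99 dB.
L_total = 87.1 + 6.99 = 94.1 dB SPL.

94.1 dB SPL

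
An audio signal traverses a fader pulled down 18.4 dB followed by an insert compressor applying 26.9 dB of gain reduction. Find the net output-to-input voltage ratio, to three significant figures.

Net gain = (−18.4) + (−26.9) = -45.3 dB.
Voltage ratio = 10^(-45.3/20) = 0.00543.

0.00543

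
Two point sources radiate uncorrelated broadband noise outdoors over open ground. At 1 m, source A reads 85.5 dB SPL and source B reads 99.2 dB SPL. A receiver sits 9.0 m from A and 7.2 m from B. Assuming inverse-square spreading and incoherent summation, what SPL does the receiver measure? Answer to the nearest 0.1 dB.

At the listener: L_A = 85.5 − 20·log₁₀(9.0) = 66.42 dB; L_B = 99.2 − 20·log₁₀(7.2) = 82.05 dB.
Combined: 10·log₁₀(10^(66.42/10)+10^(82.05/10)) = 82.2 dB SPL.

82.2 dB SPL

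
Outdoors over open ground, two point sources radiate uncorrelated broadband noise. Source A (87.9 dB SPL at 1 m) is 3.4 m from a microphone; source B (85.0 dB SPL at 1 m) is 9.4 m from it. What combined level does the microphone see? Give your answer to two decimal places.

77.55 dB SPL

At the listener: L_A = 87.9 − 20·log₁₀(3.4) = 77.270 dB; L_B = 85.0 − 20·log₁₀(9.4) = 65.537 dB.
Combined: 10·log₁₀(10^(77.270/10)+10^(65.537/10)) = 77.55 dB SPL.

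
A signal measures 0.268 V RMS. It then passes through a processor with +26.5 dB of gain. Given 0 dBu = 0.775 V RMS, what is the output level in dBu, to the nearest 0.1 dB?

Input level: 20·log₁₀(0.268/0.775) = -9.22 dBu.
Output: -9.22 + 26.5 = +17.3 dBu.

+17.3 dBu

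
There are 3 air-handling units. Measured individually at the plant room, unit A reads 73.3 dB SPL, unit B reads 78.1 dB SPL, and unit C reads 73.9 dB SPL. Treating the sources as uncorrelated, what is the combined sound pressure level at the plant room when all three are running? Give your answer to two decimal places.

Uncorrelated sources add in intensity (power), not in dB.
L_total = 10·log₁₀(10^(73.3/10) + 10^(78.1/10) + 10^(73.9/10)) = 10·log₁₀(110500000) = 80.43 dB SPL.

80.43 dB SPL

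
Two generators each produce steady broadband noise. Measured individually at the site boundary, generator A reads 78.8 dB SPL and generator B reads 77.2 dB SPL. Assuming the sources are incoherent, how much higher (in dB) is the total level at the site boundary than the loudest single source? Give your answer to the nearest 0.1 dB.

Uncorrelated sources add in intensity (power), not in dB.
L_total = 10·log₁₀(10^(78.8/10) + 10^(77.2/10)) = 81.08 dB SPL.
Excess over the loudest (78.8 dB): 81.08 − 78.8 = 2.3 dB.

2.3 dB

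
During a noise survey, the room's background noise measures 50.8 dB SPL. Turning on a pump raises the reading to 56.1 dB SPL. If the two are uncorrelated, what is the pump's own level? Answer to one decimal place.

Remove the background by subtracting linear intensities:
L_src = 10·log₁₀(10^(56.1/10) − 10^(50.8/10)) = 10·log₁₀(287200) = 54.6 dB SPL.

54.6 dB SPL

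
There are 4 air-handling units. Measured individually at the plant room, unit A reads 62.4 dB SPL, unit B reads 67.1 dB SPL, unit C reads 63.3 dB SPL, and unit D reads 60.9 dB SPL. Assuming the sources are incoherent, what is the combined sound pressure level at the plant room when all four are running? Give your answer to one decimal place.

70.1 dB SPL

Incoherent sources sum as intensities:
L_total = 10·log₁₀(10^(62.4/10) + 10^(67.1/10) + 10^(63.3/10) + 10^(60.9/10)) = 10·log₁₀(10230000) = 70.1 dB SPL.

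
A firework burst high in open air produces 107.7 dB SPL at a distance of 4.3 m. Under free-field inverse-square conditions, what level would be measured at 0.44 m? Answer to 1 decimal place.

Free-field point source: level drops by 20·log₁₀ of the distance ratio.
ΔL = −20·log₁₀(0.44/4.3) = 19.80 dB, so L₂ = 107.7 + (19.80) = 127.5 dB SPL.

127.5 dB SPL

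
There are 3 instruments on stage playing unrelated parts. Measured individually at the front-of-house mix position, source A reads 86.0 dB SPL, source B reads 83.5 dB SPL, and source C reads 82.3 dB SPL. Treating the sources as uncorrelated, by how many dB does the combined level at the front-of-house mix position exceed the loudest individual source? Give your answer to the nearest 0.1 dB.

Add the sources as powers (linear), then convert back to dB:
L_total = 10·log₁₀(10^(86.0/10) + 10^(83.5/10) + 10^(82.3/10)) = 88.99 dB SPL.
Excess over the loudest (86.0 dB): 88.99 − 86.0 = 3.0 dB.

3.0 dB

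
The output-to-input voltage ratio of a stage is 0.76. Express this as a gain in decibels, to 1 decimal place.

-2.4 dB

Voltage ratio → dB uses the 20·log₁₀ form:
20·log₁₀(0.76) = -2.4 dB.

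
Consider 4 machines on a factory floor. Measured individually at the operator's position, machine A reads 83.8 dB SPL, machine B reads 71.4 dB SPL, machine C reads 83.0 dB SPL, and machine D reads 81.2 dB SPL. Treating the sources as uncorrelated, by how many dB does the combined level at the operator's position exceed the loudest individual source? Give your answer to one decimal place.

Uncorrelated sources add in intensity (power), not in dB.
L_total = 10·log₁₀(10^(83.8/10) + 10^(71.4/10) + 10^(83.0/10) + 10^(81.2/10)) = 87.67 dB SPL.
Excess over the loudest (83.8 dB): 87.67 − 83.8 = 3.9 dB.

3.9 dB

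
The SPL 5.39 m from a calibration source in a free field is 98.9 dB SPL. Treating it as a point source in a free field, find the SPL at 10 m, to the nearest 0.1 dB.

93.5 dB SPL

For a point source in a free field, ΔL = −20·log₁₀(d₂/d₁).
ΔL = −20·log₁₀(10/5.39) = -5.37 dB, so L₂ = 98.9 + (-5.37) = 93.5 dB SPL.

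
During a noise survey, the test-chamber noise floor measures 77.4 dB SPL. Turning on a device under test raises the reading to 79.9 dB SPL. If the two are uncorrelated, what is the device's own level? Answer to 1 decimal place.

76.3 dB SPL

Background correction is a power subtraction:
L_src = 10·log₁₀(10^(79.9/10) − 10^(77.4/10)) = 10·log₁₀(42770000) = 76.3 dB SPL.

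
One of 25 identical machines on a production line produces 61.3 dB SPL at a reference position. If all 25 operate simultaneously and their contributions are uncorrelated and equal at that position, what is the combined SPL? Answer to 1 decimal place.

75.3 dB SPL

25 equal incoherent sources raise the level by 10·log₁₀(25) = 13.98 dB.
L_total = 61.3 + 13.98 = 75.3 dB SPL.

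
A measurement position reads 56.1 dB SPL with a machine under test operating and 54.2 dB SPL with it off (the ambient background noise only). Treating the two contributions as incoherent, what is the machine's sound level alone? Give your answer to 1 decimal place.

51.6 dB SPL

Subtract intensities: L_src = 10·log₁₀(10^(L_total/10) − 10^(L_bg/10)).
L_src = 10·log₁₀(10^(56.1/10) − 10^(54.2/10)) = 10·log₁₀(144400) = 51.6 dB SPL.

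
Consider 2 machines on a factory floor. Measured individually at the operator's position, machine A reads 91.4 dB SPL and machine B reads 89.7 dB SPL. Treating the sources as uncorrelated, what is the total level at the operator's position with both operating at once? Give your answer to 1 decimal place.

93.6 dB SPL

Incoherent sources sum as intensities:
L_total = 10·log₁₀(10^(91.4/10) + 10^(89.7/10)) = 10·log₁₀(2314000000) = 93.6 dB SPL.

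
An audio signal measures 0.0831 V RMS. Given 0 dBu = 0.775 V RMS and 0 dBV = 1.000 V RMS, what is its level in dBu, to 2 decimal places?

-19.39 dBu

dBu = 20·log₁₀(V / 0.775 V).
20·log₁₀(0.0831/0.775) = -19.39 dBu.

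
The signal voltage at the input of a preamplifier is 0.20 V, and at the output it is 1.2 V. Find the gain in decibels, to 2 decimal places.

15.56 dB

Voltage ratio → dB uses the 20·log₁₀ form:
20·log₁₀(1.2/0.20) = 20·log₁₀(6.000) = 15.56 dB.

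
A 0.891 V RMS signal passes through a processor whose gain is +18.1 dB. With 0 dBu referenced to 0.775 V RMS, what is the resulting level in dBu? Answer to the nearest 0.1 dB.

+19.3 dBu

Input level: 20·log₁₀(0.891/0.775) = 1.21 dBu.
Output: 1.21 + 18.1 = +19.3 dBu.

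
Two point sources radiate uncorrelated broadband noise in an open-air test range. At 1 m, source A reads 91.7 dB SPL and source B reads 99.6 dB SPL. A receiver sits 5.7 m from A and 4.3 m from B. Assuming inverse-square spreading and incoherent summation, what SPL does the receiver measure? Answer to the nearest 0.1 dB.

At the listener: L_A = 91.7 − 20·log₁₀(5.7) = 76.58 dB; L_B = 99.6 − 20·log₁₀(4.3) = 86.93 dB.
Combined: 10·log₁₀(10^(76.58/10)+10^(86.93/10)) = 87.3 dB SPL.

87.3 dB SPL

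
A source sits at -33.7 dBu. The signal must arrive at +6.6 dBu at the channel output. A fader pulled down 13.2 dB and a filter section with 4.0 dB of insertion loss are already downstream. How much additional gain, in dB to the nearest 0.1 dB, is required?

The required make-up gain is the shortfall in the dB sum.
G = +6.6 − (-33.7) + 13.2 + 4.0 = 57.5 dB.

57.5 dB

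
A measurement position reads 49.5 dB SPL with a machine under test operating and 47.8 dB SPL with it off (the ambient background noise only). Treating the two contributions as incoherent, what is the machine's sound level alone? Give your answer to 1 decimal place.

44.6 dB SPL

Subtract intensities: L_src = 10·log₁₀(10^(L_total/10) − 10^(L_bg/10)).
L_src = 10·log₁₀(10^(49.5/10) − 10^(47.8/10)) = 10·log₁₀(28870) = 44.6 dB SPL.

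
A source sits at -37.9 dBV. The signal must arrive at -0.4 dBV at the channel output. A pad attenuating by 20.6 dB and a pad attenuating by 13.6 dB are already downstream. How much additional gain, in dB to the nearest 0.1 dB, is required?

71.7 dB

The required make-up gain is the shortfall in the dB sum.
G = -0.4 − (-37.9) + 20.6 + 13.6 = 71.7 dB.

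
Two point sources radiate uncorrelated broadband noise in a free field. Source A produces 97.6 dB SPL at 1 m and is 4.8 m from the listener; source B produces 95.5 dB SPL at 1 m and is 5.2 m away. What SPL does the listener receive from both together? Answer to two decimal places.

85.81 dB SPL

At the listener: L_A = 97.6 − 20·log₁₀(4.8) = 83.975 dB; L_B = 95.5 − 20·log₁₀(5.2) = 81.180 dB.
Combined: 10·log₁₀(10^(83.975/10)+10^(81.180/10)) = 85.81 dB SPL.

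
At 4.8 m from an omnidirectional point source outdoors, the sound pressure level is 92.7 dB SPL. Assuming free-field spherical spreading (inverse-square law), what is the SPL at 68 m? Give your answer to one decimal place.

69.7 dB SPL

Free-field point source: level drops by 20·log₁₀ of the distance ratio.
ΔL = −20·log₁₀(68/4.8) = -23.03 dB, so L₂ = 92.7 + (-23.03) = 69.7 dB SPL.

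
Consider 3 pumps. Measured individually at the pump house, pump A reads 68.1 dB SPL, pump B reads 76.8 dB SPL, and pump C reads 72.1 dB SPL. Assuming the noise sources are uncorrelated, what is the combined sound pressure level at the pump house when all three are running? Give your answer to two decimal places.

78.48 dB SPL

Add the sources as powers (linear), then convert back to dB:
L_total = 10·log₁₀(10^(68.1/10) + 10^(76.8/10) + 10^(72.1/10)) = 10·log₁₀(70540000) = 78.48 dB SPL.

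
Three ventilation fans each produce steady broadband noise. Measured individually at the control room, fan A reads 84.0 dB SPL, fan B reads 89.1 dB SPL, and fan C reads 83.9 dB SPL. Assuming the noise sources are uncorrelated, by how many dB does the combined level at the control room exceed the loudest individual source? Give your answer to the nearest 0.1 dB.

Uncorrelated sources add in intensity (power), not in dB.
L_total = 10·log₁₀(10^(84.0/10) + 10^(89.1/10) + 10^(83.9/10)) = 91.17 dB SPL.
Excess over the loudest (89.1 dB): 91.17 − 89.1 = 2.1 dB.

2.1 dB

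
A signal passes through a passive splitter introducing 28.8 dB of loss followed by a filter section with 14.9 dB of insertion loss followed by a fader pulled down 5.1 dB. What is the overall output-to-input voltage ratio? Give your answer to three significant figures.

0.00363

Net gain = (−28.8) + (−14.9) + (−5.1) = -48.8 dB.
Voltage ratio = 10^(-48.8/20) = 0.00363.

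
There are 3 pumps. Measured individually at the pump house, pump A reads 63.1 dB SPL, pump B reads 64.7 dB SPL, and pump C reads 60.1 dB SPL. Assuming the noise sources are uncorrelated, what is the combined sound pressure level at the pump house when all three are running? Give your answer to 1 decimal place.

67.8 dB SPL

Add the sources as powers (linear), then convert back to dB:
L_total = 10·log₁₀(10^(63.1/10) + 10^(64.7/10) + 10^(60.1/10)) = 10·log₁₀(6016000) = 67.8 dB SPL.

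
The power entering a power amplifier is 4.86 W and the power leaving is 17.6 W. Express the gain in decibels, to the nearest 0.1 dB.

Power is a power quantity, so gain = 10·log₁₀(P_out/P_in).
10·log₁₀(17.6/4.86) = 10·log₁₀(3.621) = 5.6 dB.

5.6 dB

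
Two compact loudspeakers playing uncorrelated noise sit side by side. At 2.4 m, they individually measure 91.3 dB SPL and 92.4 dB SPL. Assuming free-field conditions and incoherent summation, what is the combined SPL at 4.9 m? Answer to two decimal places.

88.70 dB SPL

Combined at 2.4 m: 10·log₁₀(10^(91.3/10)+10^(92.4/10)) = 94.895 dB SPL.
Then apply −20·log₁₀(4.9/2.4) = -6.200 dB → 88.70 dB SPL.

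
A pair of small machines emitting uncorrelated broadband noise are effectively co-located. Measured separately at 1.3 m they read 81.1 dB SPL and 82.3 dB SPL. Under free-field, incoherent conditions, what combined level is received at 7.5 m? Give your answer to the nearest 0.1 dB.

69.5 dB SPL

Combined at 1.3 m: 10·log₁₀(10^(81.1/10)+10^(82.3/10)) = 84.75 dB SPL.
Then apply −20·log₁₀(7.5/1.3) = -15.22 dB → 69.5 dB SPL.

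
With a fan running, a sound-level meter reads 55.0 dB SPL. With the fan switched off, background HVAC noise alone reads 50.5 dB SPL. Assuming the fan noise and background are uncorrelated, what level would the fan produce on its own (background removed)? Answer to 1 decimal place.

Background correction is a power subtraction:
L_src = 10·log₁₀(10^(55.0/10) − 10^(50.5/10)) = 10·log₁₀(204000) = 53.1 dB SPL.

53.1 dB SPL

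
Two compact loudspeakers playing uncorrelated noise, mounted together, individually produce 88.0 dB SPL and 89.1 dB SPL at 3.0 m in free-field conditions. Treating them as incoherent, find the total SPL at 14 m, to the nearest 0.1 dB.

Combined at 3.0 m: 10·log₁₀(10^(88.0/10)+10^(89.1/10)) = 91.60 dB SPL.
Then apply −20·log₁₀(14/3.0) = -13.38 dB → 78.2 dB SPL.

78.2 dB SPL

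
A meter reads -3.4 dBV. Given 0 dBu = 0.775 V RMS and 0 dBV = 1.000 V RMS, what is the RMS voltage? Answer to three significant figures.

V = 1.000 V × 10^(-3.4/20).
= 1.000 × 0.6761 = 0.676 V.

0.676 V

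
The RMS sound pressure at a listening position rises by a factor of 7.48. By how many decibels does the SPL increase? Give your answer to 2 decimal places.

Sound pressure is an amplitude quantity: ΔL = 20·log₁₀(p₂/p₁).
20·log₁₀(7.48) = 17.48 dB.

17.48 dB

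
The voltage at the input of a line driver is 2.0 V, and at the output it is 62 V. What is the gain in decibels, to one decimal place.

29.8 dB

For a voltage ratio, dB = 20·log₁₀(V₂/V₁).
20·log₁₀(62/2.0) = 20·log₁₀(31.00) = 29.8 dB.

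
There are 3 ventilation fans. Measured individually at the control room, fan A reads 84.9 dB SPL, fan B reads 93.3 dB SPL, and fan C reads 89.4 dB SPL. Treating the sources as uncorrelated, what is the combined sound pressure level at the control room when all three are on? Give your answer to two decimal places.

Incoherent sources sum as intensities:
L_total = 10·log₁₀(10^(84.9/10) + 10^(93.3/10) + 10^(89.4/10)) = 10·log₁₀(3318000000) = 95.21 dB SPL.

95.21 dB SPL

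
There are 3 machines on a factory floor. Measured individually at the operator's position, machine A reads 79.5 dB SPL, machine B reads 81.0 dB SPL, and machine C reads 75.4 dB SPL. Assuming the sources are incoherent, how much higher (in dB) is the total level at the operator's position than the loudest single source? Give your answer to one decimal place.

3.0 dB

Add the sources as powers (linear), then convert back to dB:
L_total = 10·log₁₀(10^(79.5/10) + 10^(81.0/10) + 10^(75.4/10)) = 83.97 dB SPL.
Excess over the loudest (81.0 dB): 83.97 − 81.0 = 3.0 dB.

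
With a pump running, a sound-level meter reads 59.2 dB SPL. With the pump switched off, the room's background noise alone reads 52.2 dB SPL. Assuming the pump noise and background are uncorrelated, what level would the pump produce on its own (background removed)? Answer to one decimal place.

Background correction is a power subtraction:
L_src = 10·log₁₀(10^(59.2/10) − 10^(52.2/10)) = 10·log₁₀(665800) = 58.2 dB SPL.

58.2 dB SPL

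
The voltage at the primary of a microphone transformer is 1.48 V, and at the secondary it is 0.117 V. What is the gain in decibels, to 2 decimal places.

-22.04 dB

For a voltage ratio, dB = 20·log₁₀(V₂/V₁).
20·log₁₀(0.117/1.48) = 20·log₁₀(0.07905) = -22.04 dB.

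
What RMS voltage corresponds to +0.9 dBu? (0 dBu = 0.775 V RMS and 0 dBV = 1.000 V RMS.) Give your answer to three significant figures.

0.860 V

V = 0.775 V × 10^(+0.9/20).
= 0.775 × 1.109 = 0.860 V.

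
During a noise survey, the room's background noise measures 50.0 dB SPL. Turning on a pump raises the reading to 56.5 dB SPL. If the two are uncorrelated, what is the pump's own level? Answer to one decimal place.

55.4 dB SPL

Background correction is a power subtraction:
L_src = 10·log₁₀(10^(56.5/10) − 10^(50.0/10)) = 10·log₁₀(346700) = 55.4 dB SPL.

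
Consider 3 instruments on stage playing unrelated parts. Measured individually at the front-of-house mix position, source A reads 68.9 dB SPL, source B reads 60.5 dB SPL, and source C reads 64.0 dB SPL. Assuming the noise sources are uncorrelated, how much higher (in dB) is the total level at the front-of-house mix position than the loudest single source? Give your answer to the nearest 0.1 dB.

1.7 dB

Uncorrelated sources add in intensity (power), not in dB.
L_total = 10·log₁₀(10^(68.9/10) + 10^(60.5/10) + 10^(64.0/10)) = 70.57 dB SPL.
Excess over the loudest (68.9 dB): 70.57 − 68.9 = 1.7 dB.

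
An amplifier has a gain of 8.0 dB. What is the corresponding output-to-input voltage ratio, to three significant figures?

2.51

Voltage ratio = 10^(dB/20).
10^(8.0/20) = 10^(0.4000) = 2.51.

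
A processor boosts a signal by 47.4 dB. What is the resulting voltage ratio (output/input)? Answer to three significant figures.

Voltage ratio = 10^(dB/20).
10^(47.4/20) = 10^(2.370) = 234.

234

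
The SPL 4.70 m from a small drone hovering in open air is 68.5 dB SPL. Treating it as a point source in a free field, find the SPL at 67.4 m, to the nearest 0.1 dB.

45.4 dB SPL

Free-field point source: level drops by 20·log₁₀ of the distance ratio.
ΔL = −20·log₁₀(67.4/4.70) = -23.13 dB, so L₂ = 68.5 + (-23.13) = 45.4 dB SPL.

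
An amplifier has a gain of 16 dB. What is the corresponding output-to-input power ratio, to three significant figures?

Power ratio = 10^(dB/10).
10^(16/10) = 10^(1.600) = 39.8.

39.8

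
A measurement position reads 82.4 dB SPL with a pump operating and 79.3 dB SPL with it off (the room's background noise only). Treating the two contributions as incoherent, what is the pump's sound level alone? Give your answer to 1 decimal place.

Background correction is a power subtraction:
L_src = 10·log₁₀(10^(82.4/10) − 10^(79.3/10)) = 10·log₁₀(88670000) = 79.5 dB SPL.

79.5 dB SPL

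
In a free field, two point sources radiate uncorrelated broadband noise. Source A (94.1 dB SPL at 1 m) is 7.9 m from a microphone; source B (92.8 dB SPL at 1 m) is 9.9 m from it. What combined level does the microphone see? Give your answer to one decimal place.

At the listener: L_A = 94.1 − 20·log₁₀(7.9) = 76.15 dB; L_B = 92.8 − 20·log₁₀(9.9) = 72.89 dB.
Combined: 10·log₁₀(10^(76.15/10)+10^(72.89/10)) = 77.8 dB SPL.

77.8 dB SPL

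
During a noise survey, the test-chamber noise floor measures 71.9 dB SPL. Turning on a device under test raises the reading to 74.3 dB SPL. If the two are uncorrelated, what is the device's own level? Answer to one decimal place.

Background correction is a power subtraction:
L_src = 10·log₁₀(10^(74.3/10) − 10^(71.9/10)) = 10·log₁₀(11430000) = 70.6 dB SPL.

70.6 dB SPL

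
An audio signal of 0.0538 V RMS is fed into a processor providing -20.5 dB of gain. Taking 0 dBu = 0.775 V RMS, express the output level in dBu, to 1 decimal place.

Input level: 20·log₁₀(0.0538/0.775) = -23.17 dBu.
Output: -23.17 − 20.5 = -43.7 dBu.

-43.7 dBu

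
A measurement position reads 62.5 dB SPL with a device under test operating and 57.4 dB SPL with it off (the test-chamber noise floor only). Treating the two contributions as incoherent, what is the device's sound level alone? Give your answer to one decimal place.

60.9 dB SPL

Background correction is a power subtraction:
L_src = 10·log₁₀(10^(62.5/10) − 10^(57.4/10)) = 10·log₁₀(1229000) = 60.9 dB SPL.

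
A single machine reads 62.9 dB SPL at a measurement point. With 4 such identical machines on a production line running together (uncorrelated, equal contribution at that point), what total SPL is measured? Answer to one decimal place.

4 equal incoherent sources raise the level by 10·log₁₀(4) = 6.02 dB.
L_total = 62.9 + 6.02 = 68.9 dB SPL.

68.9 dB SPL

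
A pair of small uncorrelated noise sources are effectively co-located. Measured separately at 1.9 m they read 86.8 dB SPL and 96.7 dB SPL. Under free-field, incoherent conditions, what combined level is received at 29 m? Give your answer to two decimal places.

73.45 dB SPL

Combined at 1.9 m: 10·log₁₀(10^(86.8/10)+10^(96.7/10)) = 97.123 dB SPL.
Then apply −20·log₁₀(29/1.9) = -23.673 dB → 73.45 dB SPL.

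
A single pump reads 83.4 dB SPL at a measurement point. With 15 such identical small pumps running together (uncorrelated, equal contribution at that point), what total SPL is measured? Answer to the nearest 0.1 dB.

95.2 dB SPL

15 equal incoherent sources raise the level by 10·log₁₀(15) = 11.76 dB.
L_total = 83.4 + 11.76 = 95.2 dB SPL.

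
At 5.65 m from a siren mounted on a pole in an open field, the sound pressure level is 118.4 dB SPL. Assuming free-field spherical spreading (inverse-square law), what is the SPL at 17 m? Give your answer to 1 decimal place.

108.8 dB SPL

Free-field point source: level drops by 20·log₁₀ of the distance ratio.
ΔL = −20·log₁₀(17/5.65) = -9.57 dB, so L₂ = 118.4 + (-9.57) = 108.8 dB SPL.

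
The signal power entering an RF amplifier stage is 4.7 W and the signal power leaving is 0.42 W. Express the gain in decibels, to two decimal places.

Power is a power quantity, so gain = 10·log₁₀(P_out/P_in).
10·log₁₀(0.42/4.7) = 10·log₁₀(0.08936) = -10.49 dB.

-10.49 dB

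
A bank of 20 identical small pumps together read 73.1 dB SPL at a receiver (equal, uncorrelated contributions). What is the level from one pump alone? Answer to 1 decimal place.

20 equal incoherent sources add 10·log₁₀(20) = 13.01 dB over one source.
L_one = 73.1 − 13.01 = 60.1 dB SPL.

60.1 dB SPL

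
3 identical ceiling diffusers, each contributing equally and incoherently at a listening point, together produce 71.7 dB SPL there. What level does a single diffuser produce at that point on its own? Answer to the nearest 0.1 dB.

66.9 dB SPL

3 equal incoherent sources add 10·log₁₀(3) = 4.77 dB over one source.
L_one = 71.7 − 4.77 = 66.9 dB SPL.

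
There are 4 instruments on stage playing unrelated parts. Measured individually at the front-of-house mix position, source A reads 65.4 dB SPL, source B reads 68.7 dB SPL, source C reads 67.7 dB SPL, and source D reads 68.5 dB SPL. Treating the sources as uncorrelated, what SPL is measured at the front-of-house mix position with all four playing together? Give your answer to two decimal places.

Incoherent sources sum as intensities:
L_total = 10·log₁₀(10^(65.4/10) + 10^(68.7/10) + 10^(67.7/10) + 10^(68.5/10)) = 10·log₁₀(23850000) = 73.77 dB SPL.

73.77 dB SPL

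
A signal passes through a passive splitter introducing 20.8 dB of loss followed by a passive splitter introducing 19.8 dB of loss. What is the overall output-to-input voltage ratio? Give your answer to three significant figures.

0.00933

Net gain = (−20.8) + (−19.8) = -40.6 dB.
Voltage ratio = 10^(-40.6/20) = 0.00933.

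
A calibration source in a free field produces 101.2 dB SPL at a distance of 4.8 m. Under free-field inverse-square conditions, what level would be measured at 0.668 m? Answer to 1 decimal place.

Inverse-square spreading gives ΔL = −20·log₁₀(d₂/d₁).
ΔL = −20·log₁₀(0.668/4.8) = 17.13 dB, so L₂ = 101.2 + (17.13) = 118.3 dB SPL.

118.3 dB SPL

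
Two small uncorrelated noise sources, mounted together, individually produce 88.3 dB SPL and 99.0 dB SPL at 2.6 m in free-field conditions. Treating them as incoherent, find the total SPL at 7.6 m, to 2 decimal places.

90.04 dB SPL

Combined at 2.6 m: 10·log₁₀(10^(88.3/10)+10^(99.0/10)) = 99.355 dB SPL.
Then apply −20·log₁₀(7.6/2.6) = -9.317 dB → 90.04 dB SPL.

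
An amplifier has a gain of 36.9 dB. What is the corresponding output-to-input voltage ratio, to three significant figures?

70.0

Voltage ratio = 10^(dB/20).
10^(36.9/20) = 10^(1.845) = 70.0.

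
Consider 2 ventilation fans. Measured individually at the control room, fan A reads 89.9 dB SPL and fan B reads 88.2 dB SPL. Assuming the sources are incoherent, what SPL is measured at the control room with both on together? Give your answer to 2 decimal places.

Incoherent sources sum as intensities:
L_total = 10·log₁₀(10^(89.9/10) + 10^(88.2/10)) = 10·log₁₀(1638000000) = 92.14 dB SPL.

92.14 dB SPL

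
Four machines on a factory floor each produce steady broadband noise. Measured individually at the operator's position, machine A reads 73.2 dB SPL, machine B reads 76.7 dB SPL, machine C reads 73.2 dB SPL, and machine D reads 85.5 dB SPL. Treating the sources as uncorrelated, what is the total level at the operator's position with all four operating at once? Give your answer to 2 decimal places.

86.47 dB SPL

Incoherent sources sum as intensities:
L_total = 10·log₁₀(10^(73.2/10) + 10^(76.7/10) + 10^(73.2/10) + 10^(85.5/10)) = 10·log₁₀(443400000) = 86.47 dB SPL.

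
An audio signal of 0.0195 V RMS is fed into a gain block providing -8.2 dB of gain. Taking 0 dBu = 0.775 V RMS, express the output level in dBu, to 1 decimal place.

Input level: 20·log₁₀(0.0195/0.775) = -31.99 dBu.
Output: -31.99 − 8.2 = -40.2 dBu.

-40.2 dBu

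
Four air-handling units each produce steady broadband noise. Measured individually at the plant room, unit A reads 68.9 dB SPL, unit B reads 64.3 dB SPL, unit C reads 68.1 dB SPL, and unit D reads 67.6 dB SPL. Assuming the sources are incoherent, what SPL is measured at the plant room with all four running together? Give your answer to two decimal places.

Uncorrelated sources add in intensity (power), not in dB.
L_total = 10·log₁₀(10^(68.9/10) + 10^(64.3/10) + 10^(68.1/10) + 10^(67.6/10)) = 10·log₁₀(22660000) = 73.55 dB SPL.

73.55 dB SPL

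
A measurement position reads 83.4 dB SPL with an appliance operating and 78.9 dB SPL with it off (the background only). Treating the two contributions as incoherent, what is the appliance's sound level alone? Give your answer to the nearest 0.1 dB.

81.5 dB SPL

Remove the background by subtracting linear intensities:
L_src = 10·log₁₀(10^(83.4/10) − 10^(78.9/10)) = 10·log₁₀(141200000) = 81.5 dB SPL.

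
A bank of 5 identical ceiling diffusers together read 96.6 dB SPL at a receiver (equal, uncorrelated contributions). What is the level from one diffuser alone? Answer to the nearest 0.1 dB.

5 equal incoherent sources add 10·log₁₀(5) = 6.99 dB over one source.
L_one = 96.6 − 6.99 = 89.6 dB SPL.

89.6 dB SPL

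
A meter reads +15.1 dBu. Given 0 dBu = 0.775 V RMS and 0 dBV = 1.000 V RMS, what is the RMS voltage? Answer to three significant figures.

V = 0.775 V × 10^(+15.1/20).
= 0.775 × 5.689 = 4.41 V.

4.41 V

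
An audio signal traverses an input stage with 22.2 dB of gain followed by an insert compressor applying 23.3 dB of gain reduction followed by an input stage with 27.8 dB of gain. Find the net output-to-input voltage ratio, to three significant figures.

Net gain = 22.2 + (−23.3) + 27.8 = 26.7 dB.
Voltage ratio = 10^(26.7/20) = 21.6.

21.6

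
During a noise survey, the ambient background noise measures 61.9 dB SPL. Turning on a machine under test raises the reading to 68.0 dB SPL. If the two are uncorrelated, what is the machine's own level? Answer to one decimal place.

66.8 dB SPL

Subtract intensities: L_src = 10·log₁₀(10^(L_total/10) − 10^(L_bg/10)).
L_src = 10·log₁₀(10^(68.0/10) − 10^(61.9/10)) = 10·log₁₀(4761000) = 66.8 dB SPL.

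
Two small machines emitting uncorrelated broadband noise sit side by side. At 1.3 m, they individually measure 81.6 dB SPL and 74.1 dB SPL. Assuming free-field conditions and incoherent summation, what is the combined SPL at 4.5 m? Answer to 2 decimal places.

71.53 dB SPL

Combined at 1.3 m: 10·log₁₀(10^(81.6/10)+10^(74.1/10)) = 82.311 dB SPL.
Then apply −20·log₁₀(4.5/1.3) = -10.785 dB → 71.53 dB SPL.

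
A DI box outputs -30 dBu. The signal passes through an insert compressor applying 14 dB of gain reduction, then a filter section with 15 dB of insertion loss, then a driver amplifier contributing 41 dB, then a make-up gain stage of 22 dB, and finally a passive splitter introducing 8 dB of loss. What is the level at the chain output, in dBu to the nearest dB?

-4 dBu

In dB, series stages simply add:
-30 − 14 − 15 + 41 + 22 − 8 = -4 dBu.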